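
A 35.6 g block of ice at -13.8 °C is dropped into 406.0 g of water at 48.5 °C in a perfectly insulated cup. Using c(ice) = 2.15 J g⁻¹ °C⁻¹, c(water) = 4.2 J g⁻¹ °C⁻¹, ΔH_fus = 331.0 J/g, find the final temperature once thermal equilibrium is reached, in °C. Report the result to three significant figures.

Heat to bring ice to 0 °C and melt it: q₁ = 35.6×2.15×13.8 + 35.6×331.0 = 12840 J
Heat the water can supply cooling to 0 °C: 406.0×4.2×48.5 = 82702.2 J > q₁, so all ice melts.
Energy balance: 406.0×4.2×(48.5 − T) = 12840 + 35.6×4.2×(T − 0)
1705.2(48.5 − T) = 12840 + 149.52 T
82702.2 − 12840 = 1854.72 T
T = 69862.2 / 1854.72 = 37.67 °C

T_f = 37.7 °C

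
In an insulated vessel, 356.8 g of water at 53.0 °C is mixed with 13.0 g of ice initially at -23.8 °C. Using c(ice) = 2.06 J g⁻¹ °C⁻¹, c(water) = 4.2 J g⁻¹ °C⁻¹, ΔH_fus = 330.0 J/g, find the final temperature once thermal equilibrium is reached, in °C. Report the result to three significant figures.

Heat to bring ice to 0 °C and melt it: q₁ = 13.0×2.06×23.8 + 13.0×330.0 = 4927.4 J
Heat the water can supply cooling to 0 °C: 356.8×4.2×53.0 = 79423.7 J > q₁, so all ice melts.
Energy balance: 356.8×4.2×(53.0 − T) = 4927.4 + 13.0×4.2×(T − 0)
1498.56(53.0 − T) = 4927.4 + 54.6 T
79423.7 − 4927.4 = 1553.16 T
T = 74496.3 / 1553.16 = 47.96 °C

T_f = 48.0 °C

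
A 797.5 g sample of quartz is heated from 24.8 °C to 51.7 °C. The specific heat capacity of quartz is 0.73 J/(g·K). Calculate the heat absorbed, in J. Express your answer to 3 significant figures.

q = 15700 J

q = m c ΔT = 797.5 × 0.73 × (51.7 − 24.8)
q = 797.5 × 0.73 × 26.9 = 15660 J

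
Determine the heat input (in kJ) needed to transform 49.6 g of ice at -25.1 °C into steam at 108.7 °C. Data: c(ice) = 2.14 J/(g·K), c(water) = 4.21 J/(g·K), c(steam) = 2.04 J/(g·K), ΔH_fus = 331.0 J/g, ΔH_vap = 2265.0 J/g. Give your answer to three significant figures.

q1 (heat ice -25.1→0.0 °C): 49.6 × 2.14 × 25.1 = 2664 J
q2 (melt at 0 °C): 49.6 × 331.0 = 16418 J
q3 (heat water 0.0→100.0 °C): 49.6 × 4.21 × 100.0 = 20882 J
q4 (vaporize at 100 °C): 49.6 × 2265.0 = 112344 J
q5 (heat steam 100.0→108.7 °C): 49.6 × 2.04 × 8.7 = 880 J
Total: 2664 + 16418 + 20882 + 112344 + 880 = 153188 J = 153 kJ

q = 153 kJ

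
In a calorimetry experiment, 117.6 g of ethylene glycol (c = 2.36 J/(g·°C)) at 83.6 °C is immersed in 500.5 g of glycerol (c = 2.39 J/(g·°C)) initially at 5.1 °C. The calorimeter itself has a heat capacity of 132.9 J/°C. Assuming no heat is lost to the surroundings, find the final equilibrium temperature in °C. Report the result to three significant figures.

T_f = 18.7 °C

Heat lost by ethylene glycol = heat gained by glycerol + calorimeter.
(117.6)(2.36)(83.6 − T) = [(500.5)(2.39) + 132.9](T − 5.1)
277.536 (83.6 − T) = 1329.095 (T − 5.1)
23202 − 277.536 T = 1329.095 T − 6778.4
29980.4 = 1606.631 T
T = 18.66 °C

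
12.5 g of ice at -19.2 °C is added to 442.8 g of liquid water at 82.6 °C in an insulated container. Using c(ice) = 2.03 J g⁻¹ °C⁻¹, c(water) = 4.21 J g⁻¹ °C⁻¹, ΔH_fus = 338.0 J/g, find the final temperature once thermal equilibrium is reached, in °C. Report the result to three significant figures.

Heat to bring ice to 0 °C and melt it: q₁ = 12.5×2.03×19.2 + 12.5×338.0 = 4712.2 J
Heat the water can supply cooling to 0 °C: 442.8×4.21×82.6 = 153982 J > q₁, so all ice melts.
Energy balance: 442.8×4.21×(82.6 − T) = 4712.2 + 12.5×4.21×(T − 0)
1864.188(82.6 − T) = 4712.2 + 52.625 T
153982 − 4712.2 = 1916.813 T
T = 149269.8 / 1916.813 = 77.87 °C

T_f = 77.9 °C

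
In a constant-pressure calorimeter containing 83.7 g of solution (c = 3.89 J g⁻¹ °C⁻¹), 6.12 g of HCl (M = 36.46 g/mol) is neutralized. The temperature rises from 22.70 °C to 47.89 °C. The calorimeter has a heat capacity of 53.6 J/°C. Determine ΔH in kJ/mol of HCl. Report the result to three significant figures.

|ΔT| = |47.89 − 22.70| = 25.19 °C
|q_surr| = (83.7 × 3.89 + 53.6) × 25.19 = 379.193 × 25.19 = 9552 J
n(HCl) = 6.12 / 36.46 = 0.1679 mol
Temperature rose, so q_rxn = −|q_surr| = -9.552 kJ
ΔH = q_rxn / n = -56.89 kJ/mol

ΔH = -56.9 kJ/mol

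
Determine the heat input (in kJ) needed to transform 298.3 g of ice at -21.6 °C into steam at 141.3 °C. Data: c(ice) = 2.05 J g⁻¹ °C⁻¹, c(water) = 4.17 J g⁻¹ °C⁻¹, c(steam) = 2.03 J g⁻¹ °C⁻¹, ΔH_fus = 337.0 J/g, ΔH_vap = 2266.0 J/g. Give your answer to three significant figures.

q1 (heat ice -21.6→0.0 °C): 298.3 × 2.05 × 21.6 = 13209 J
q2 (melt at 0 °C): 298.3 × 337.0 = 100527 J
q3 (heat water 0.0→100.0 °C): 298.3 × 4.17 × 100.0 = 124391 J
q4 (vaporize at 100 °C): 298.3 × 2266.0 = 675948 J
q5 (heat steam 100.0→141.3 °C): 298.3 × 2.03 × 41.3 = 25009 J
Total: 13209 + 100527 + 124391 + 675948 + 25009 = 939084 J = 939 kJ

q = 939 kJ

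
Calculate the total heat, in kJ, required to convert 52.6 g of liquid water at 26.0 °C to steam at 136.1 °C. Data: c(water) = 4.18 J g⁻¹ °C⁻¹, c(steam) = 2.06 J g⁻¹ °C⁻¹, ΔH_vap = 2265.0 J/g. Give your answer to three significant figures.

q = 139 kJ

q1 (heat water 26.0→100.0 °C): 52.6 × 4.18 × 74.0 = 16270 J
q2 (vaporize at 100 °C): 52.6 × 2265.0 = 119139 J
q3 (heat steam 100.0→136.1 °C): 52.6 × 2.06 × 36.1 = 3912 J
Total: 16270 + 119139 + 3912 = 139321 J = 139 kJ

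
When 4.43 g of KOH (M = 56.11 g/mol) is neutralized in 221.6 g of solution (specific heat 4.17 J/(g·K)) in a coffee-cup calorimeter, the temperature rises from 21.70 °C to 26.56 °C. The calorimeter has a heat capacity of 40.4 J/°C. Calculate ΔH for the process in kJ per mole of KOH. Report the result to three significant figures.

ΔH = -59.4 kJ/mol

|ΔT| = |26.56 − 21.70| = 4.86 °C
|q_surr| = (221.6 × 4.17 + 40.4) × 4.86 = 964.472 × 4.86 = 4687 J
n(KOH) = 4.43 / 56.11 = 0.07895 mol
Temperature rose, so q_rxn = −|q_surr| = -4.687 kJ
ΔH = q_rxn / n = -59.37 kJ/mol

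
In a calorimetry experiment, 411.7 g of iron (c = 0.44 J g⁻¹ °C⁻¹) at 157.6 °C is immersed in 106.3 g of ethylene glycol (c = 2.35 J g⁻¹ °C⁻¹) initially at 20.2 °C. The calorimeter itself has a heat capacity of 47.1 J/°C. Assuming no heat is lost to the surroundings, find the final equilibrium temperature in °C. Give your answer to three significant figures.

Heat lost by iron = heat gained by ethylene glycol + calorimeter.
(411.7)(0.44)(157.6 − T) = [(106.3)(2.35) + 47.1](T − 20.2)
181.148 (157.6 − T) = 296.905 (T − 20.2)
28549 − 181.148 T = 296.905 T − 5997.5
34546.5 = 478.053 T
T = 72.26 °C

T_f = 72.3 °C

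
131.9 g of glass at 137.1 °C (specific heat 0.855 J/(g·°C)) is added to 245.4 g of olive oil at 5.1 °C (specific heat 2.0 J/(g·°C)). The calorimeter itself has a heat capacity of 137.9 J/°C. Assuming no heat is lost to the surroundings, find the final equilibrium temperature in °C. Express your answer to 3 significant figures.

Heat lost by glass = heat gained by olive oil + calorimeter.
(131.9)(0.855)(137.1 − T) = [(245.4)(2.0) + 137.9](T − 5.1)
112.7745 (137.1 − T) = 628.7 (T − 5.1)
15461 − 112.7745 T = 628.7 T − 3206.4
18667.4 = 741.4745 T
T = 25.18 °C

T_f = 25.2 °C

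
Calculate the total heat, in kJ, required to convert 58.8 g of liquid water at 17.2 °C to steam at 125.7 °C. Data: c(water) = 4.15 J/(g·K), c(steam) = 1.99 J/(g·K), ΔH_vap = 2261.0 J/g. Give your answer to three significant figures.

q = 156 kJ

q1 (heat water 17.2→100.0 °C): 58.8 × 4.15 × 82.8 = 20205 J
q2 (vaporize at 100 °C): 58.8 × 2261.0 = 132947 J
q3 (heat steam 100.0→125.7 °C): 58.8 × 1.99 × 25.7 = 3007 J
Total: 20205 + 132947 + 3007 = 156159 J = 156 kJ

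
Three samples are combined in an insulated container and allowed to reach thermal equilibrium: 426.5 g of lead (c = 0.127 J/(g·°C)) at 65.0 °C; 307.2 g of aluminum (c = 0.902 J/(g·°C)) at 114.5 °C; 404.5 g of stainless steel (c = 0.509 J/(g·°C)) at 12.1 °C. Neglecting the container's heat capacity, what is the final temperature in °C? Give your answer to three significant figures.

T_f = 70.3 °C

Σ mᵢcᵢ(T − Tᵢ) = 0  ⇒  T = Σ mᵢcᵢTᵢ / Σ mᵢcᵢ
Σ mᵢcᵢ = 426.5×0.127 + 307.2×0.902 + 404.5×0.509 = 537.1504
Σ mᵢcᵢTᵢ = 54.1655×65.0 + 277.0944×114.5 + 205.8905×12.1 = 37739
T = 37739 / 537.1504 = 70.26 °C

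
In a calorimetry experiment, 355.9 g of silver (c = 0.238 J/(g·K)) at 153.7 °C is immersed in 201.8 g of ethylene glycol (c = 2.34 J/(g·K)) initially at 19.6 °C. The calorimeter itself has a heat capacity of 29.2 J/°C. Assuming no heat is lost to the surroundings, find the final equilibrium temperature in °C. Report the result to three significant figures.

T_f = 39.0 °C

Heat lost by silver = heat gained by ethylene glycol + calorimeter.
(355.9)(0.238)(153.7 − T) = [(201.8)(2.34) + 29.2](T − 19.6)
84.7042 (153.7 − T) = 501.412 (T − 19.6)
13019 − 84.7042 T = 501.412 T − 9827.7
22846.7 = 586.1162 T
T = 38.98 °C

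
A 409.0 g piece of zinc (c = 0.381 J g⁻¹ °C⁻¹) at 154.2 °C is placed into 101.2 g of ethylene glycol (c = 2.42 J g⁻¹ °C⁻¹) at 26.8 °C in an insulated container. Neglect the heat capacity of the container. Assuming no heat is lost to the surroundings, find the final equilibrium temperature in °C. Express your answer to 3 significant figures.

T_f = 76.3 °C

Heat lost by zinc = heat gained by ethylene glycol.
(409.0)(0.381)(154.2 − T) = (101.2)(2.42)(T − 26.8)
155.829 (154.2 − T) = 244.904 (T − 26.8)
24029 − 155.829 T = 244.904 T − 6563.4
30592.4 = 400.733 T
T = 76.34 °C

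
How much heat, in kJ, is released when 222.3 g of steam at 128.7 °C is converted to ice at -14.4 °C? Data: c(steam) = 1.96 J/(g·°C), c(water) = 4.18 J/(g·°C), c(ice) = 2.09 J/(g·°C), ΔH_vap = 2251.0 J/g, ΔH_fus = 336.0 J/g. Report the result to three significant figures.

q1 (cool steam 128.7→100 °C): 222.3 × 1.96 × 28.7 = 12505 J
q2 (condense at 100 °C): 222.3 × 2251.0 = 500397 J
q3 (cool water 100→0 °C): 222.3 × 4.18 × 100.0 = 92921 J
q4 (freeze at 0 °C): 222.3 × 336.0 = 74693 J
q5 (cool ice 0→-14.4 °C): 222.3 × 2.09 × 14.4 = 6690 J
Total: 12505 + 500397 + 92921 + 74693 + 6690 = 687206 J = 687 kJ

q = 687 kJ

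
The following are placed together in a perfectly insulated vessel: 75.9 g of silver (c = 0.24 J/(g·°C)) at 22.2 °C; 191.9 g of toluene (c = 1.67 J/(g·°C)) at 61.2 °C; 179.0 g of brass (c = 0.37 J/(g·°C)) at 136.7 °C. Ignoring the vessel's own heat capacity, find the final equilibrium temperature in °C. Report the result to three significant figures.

Σ mᵢcᵢ(T − Tᵢ) = 0  ⇒  T = Σ mᵢcᵢTᵢ / Σ mᵢcᵢ
Σ mᵢcᵢ = 75.9×0.24 + 191.9×1.67 + 179.0×0.37 = 404.919
Σ mᵢcᵢTᵢ = 18.216×22.2 + 320.473×61.2 + 66.23×136.7 = 29071
T = 29071 / 404.919 = 71.79 °C

T_f = 71.8 °C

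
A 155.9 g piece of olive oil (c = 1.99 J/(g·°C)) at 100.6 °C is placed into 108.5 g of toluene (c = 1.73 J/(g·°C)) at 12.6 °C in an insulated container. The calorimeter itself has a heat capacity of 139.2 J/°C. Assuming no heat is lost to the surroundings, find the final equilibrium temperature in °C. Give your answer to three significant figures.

T_f = 55.4 °C

Heat lost by olive oil = heat gained by toluene + calorimeter.
(155.9)(1.99)(100.6 − T) = [(108.5)(1.73) + 139.2](T − 12.6)
310.241 (100.6 − T) = 326.905 (T − 12.6)
31210 − 310.241 T = 326.905 T − 4119.0
35329.0 = 637.146 T
T = 55.449 °C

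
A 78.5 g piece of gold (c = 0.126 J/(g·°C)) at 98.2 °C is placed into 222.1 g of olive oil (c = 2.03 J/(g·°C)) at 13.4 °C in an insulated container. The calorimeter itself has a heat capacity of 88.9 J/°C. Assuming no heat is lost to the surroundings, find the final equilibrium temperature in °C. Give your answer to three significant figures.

T_f = 14.9 °C

Heat lost by gold = heat gained by olive oil + calorimeter.
(78.5)(0.126)(98.2 − T) = [(222.1)(2.03) + 88.9](T − 13.4)
9.891 (98.2 − T) = 539.763 (T − 13.4)
971.30 − 9.891 T = 539.763 T − 7232.8
8204.10 = 549.654 T
T = 14.93 °C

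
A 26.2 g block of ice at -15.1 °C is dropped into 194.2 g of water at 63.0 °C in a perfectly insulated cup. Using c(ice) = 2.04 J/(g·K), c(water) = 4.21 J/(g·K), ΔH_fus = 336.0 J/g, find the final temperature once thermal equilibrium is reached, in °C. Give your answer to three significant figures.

Heat to bring ice to 0 °C and melt it: q₁ = 26.2×2.04×15.1 + 26.2×336.0 = 9610.3 J
Heat the water can supply cooling to 0 °C: 194.2×4.21×63.0 = 51507.7 J > q₁, so all ice melts.
Energy balance: 194.2×4.21×(63.0 − T) = 9610.3 + 26.2×4.21×(T − 0)
817.582(63.0 − T) = 9610.3 + 110.302 T
51507.7 − 9610.3 = 927.884 T
T = 41897.4 / 927.884 = 45.15 °C

T_f = 45.2 °C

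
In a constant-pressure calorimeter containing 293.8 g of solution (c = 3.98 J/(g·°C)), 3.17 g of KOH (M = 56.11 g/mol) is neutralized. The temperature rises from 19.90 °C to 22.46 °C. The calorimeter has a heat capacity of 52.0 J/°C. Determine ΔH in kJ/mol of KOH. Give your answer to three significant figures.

|ΔT| = |22.46 − 19.90| = 2.56 °C
|q_surr| = (293.8 × 3.98 + 52.0) × 2.56 = 1221.324 × 2.56 = 3127 J
n(KOH) = 3.17 / 56.11 = 0.05650 mol
Temperature rose, so q_rxn = −|q_surr| = -3.127 kJ
ΔH = q_rxn / n = -55.345 kJ/mol

ΔH = -55.3 kJ/mol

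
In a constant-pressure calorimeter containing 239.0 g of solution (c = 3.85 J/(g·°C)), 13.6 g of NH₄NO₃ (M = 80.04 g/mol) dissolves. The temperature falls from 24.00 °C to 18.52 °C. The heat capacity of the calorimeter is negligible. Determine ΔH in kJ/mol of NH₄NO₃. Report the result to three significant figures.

ΔH = 29.7 kJ/mol

|ΔT| = |18.52 − 24.00| = 5.48 °C
|q_surr| = (239.0 × 3.85) × 5.48 = 920.15 × 5.48 = 5042 J
n(NH₄NO₃) = 13.6 / 80.04 = 0.1699 mol
Temperature fell, so q_rxn = +|q_surr| = 5.042 kJ
ΔH = q_rxn / n = 29.68 kJ/mol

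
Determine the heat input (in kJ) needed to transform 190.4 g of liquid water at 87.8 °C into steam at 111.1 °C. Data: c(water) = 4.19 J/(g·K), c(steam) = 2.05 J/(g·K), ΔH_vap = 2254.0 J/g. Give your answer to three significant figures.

q = 443 kJ

q1 (heat water 87.8→100.0 °C): 190.4 × 4.19 × 12.2 = 9733 J
q2 (vaporize at 100 °C): 190.4 × 2254.0 = 429162 J
q3 (heat steam 100.0→111.1 °C): 190.4 × 2.05 × 11.1 = 4333 J
Total: 9733 + 429162 + 4333 = 443228 J = 443 kJ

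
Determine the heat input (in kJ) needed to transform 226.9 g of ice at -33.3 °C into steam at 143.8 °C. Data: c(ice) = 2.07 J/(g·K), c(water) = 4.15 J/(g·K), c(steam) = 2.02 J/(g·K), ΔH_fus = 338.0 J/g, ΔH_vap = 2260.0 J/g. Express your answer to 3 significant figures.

q = 719 kJ

q1 (heat ice -33.3→0.0 °C): 226.9 × 2.07 × 33.3 = 15640 J
q2 (melt at 0 °C): 226.9 × 338.0 = 76692 J
q3 (heat water 0.0→100.0 °C): 226.9 × 4.15 × 100.0 = 94164 J
q4 (vaporize at 100 °C): 226.9 × 2260.0 = 512794 J
q5 (heat steam 100.0→143.8 °C): 226.9 × 2.02 × 43.8 = 20075 J
Total: 15640 + 76692 + 94164 + 512794 + 20075 = 719365 J = 719 kJ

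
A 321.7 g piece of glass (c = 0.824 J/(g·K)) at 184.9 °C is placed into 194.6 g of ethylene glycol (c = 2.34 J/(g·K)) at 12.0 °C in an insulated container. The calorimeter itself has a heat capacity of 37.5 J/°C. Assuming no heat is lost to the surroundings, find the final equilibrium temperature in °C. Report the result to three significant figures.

T_f = 72.5 °C

Heat lost by glass = heat gained by ethylene glycol + calorimeter.
(321.7)(0.824)(184.9 − T) = [(194.6)(2.34) + 37.5](T − 12.0)
265.0808 (184.9 − T) = 492.864 (T − 12.0)
49013 − 265.0808 T = 492.864 T − 5914.4
54927.4 = 757.9448 T
T = 72.47 °C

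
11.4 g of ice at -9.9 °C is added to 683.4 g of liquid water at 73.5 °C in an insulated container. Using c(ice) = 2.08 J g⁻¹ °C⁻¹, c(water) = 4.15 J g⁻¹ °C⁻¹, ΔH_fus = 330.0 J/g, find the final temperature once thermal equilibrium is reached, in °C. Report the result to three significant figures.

T_f = 70.9 °C

Heat to bring ice to 0 °C and melt it: q₁ = 11.4×2.08×9.9 + 11.4×330.0 = 3996.7 J
Heat the water can supply cooling to 0 °C: 683.4×4.15×73.5 = 208454 J > q₁, so all ice melts.
Energy balance: 683.4×4.15×(73.5 − T) = 3996.7 + 11.4×4.15×(T − 0)
2836.11(73.5 − T) = 3996.7 + 47.31 T
208454 − 3996.7 = 2883.42 T
T = 204457.3 / 2883.42 = 70.91 °C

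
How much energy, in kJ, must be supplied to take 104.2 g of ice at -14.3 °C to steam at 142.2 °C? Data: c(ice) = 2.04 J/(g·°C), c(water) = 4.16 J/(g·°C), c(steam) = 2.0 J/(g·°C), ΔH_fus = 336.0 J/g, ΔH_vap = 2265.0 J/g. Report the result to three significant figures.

q = 326 kJ

q1 (heat ice -14.3→0.0 °C): 104.2 × 2.04 × 14.3 = 3040 J
q2 (melt at 0 °C): 104.2 × 336.0 = 35011 J
q3 (heat water 0.0→100.0 °C): 104.2 × 4.16 × 100.0 = 43347 J
q4 (vaporize at 100 °C): 104.2 × 2265.0 = 236013 J
q5 (heat steam 100.0→142.2 °C): 104.2 × 2.0 × 42.2 = 8794 J
Total: 3040 + 35011 + 43347 + 236013 + 8794 = 326205 J = 326 kJ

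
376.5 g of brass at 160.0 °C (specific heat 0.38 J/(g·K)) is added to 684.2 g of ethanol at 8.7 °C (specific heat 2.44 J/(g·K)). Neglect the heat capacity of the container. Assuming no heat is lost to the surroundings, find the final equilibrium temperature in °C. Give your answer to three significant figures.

Heat lost by brass = heat gained by ethanol.
(376.5)(0.38)(160.0 − T) = (684.2)(2.44)(T − 8.7)
143.07 (160.0 − T) = 1669.448 (T − 8.7)
22891 − 143.07 T = 1669.448 T − 14524
37415 = 1812.518 T
T = 20.64 °C

T_f = 20.6 °C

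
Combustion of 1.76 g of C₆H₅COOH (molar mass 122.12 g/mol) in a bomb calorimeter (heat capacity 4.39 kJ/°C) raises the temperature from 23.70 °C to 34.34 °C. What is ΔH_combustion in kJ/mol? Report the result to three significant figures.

ΔT = 34.34 − 23.70 = 10.64 °C
q_cal = C_cal × ΔT = 4.39 × 10.64 = 46.7096 kJ
n = 1.76 / 122.12 = 0.01441 mol
q_rxn = −q_cal = -46.7096 kJ
ΔH = -46.7096 / 0.01441 = -3241 kJ/mol

ΔH = -3240 kJ/mol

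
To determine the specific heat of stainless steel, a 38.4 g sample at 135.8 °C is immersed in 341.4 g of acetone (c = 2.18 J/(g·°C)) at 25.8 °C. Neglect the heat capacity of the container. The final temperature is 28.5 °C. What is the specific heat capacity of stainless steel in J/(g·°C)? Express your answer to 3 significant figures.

q_gained = (341.4 × 2.18) × (28.5 − 25.8) = 2009 J
q_lost = 38.4 × c × (135.8 − 28.5) = 4120.32 c
Set equal: c = 2009 / 4120.32 = 0.488 J/(g·°C)

c = 0.488 J/(g·°C)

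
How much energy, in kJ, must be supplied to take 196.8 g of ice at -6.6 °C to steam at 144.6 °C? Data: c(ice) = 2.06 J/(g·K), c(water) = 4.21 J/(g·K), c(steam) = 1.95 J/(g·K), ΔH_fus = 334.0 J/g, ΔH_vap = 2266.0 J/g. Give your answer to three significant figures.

q = 614 kJ

q1 (heat ice -6.6→0.0 °C): 196.8 × 2.06 × 6.6 = 2676 J
q2 (melt at 0 °C): 196.8 × 334.0 = 65731 J
q3 (heat water 0.0→100.0 °C): 196.8 × 4.21 × 100.0 = 82853 J
q4 (vaporize at 100 °C): 196.8 × 2266.0 = 445949 J
q5 (heat steam 100.0→144.6 °C): 196.8 × 1.95 × 44.6 = 17116 J
Total: 2676 + 65731 + 82853 + 445949 + 17116 = 614325 J = 614 kJ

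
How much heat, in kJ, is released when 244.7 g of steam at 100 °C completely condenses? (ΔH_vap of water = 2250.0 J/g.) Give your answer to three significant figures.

q = 551 kJ

q = m × ΔH_vap = 244.7 × 2250.0 = 550600 J = 551 kJ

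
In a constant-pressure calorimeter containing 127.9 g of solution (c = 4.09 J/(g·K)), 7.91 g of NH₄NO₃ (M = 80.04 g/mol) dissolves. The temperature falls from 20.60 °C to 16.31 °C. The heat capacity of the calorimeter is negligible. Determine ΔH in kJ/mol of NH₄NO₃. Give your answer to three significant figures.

ΔH = 22.7 kJ/mol

|ΔT| = |16.31 − 20.60| = 4.29 °C
|q_surr| = (127.9 × 4.09) × 4.29 = 523.111 × 4.29 = 2244 J
n(NH₄NO₃) = 7.91 / 80.04 = 0.09883 mol
Temperature fell, so q_rxn = +|q_surr| = 2.244 kJ
ΔH = q_rxn / n = 22.71 kJ/mol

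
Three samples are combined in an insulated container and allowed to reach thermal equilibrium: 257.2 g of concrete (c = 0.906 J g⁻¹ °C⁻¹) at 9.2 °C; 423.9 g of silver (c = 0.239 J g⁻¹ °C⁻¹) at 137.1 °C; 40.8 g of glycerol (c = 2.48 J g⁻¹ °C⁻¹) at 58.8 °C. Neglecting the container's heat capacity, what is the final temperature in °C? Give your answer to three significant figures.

Σ mᵢcᵢ(T − Tᵢ) = 0  ⇒  T = Σ mᵢcᵢTᵢ / Σ mᵢcᵢ
Σ mᵢcᵢ = 257.2×0.906 + 423.9×0.239 + 40.8×2.48 = 435.5193
Σ mᵢcᵢTᵢ = 233.0232×9.2 + 101.3121×137.1 + 101.184×58.8 = 21983
T = 21983 / 435.5193 = 50.48 °C

T_f = 50.5 °C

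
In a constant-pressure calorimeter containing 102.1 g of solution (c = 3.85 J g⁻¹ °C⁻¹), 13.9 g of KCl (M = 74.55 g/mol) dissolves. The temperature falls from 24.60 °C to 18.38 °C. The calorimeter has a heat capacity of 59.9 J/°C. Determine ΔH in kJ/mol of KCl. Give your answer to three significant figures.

ΔH = 15.1 kJ/mol

|ΔT| = |18.38 − 24.60| = 6.22 °C
|q_surr| = (102.1 × 3.85 + 59.9) × 6.22 = 452.985 × 6.22 = 2818 J
n(KCl) = 13.9 / 74.55 = 0.1865 mol
Temperature fell, so q_rxn = +|q_surr| = 2.818 kJ
ΔH = q_rxn / n = 15.11 kJ/mol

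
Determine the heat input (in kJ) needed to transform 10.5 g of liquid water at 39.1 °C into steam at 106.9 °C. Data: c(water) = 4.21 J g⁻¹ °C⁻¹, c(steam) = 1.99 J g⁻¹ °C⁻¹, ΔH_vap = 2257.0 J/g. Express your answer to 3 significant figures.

q1 (heat water 39.1→100.0 °C): 10.5 × 4.21 × 60.9 = 2692 J
q2 (vaporize at 100 °C): 10.5 × 2257.0 = 23699 J
q3 (heat steam 100.0→106.9 °C): 10.5 × 1.99 × 6.9 = 144 J
Total: 2692 + 23699 + 144 = 26535 J = 26.5 kJ

q = 26.5 kJ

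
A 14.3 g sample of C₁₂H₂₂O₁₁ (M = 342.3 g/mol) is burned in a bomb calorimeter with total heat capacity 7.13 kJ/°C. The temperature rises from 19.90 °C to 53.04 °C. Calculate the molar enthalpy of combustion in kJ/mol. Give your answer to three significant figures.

ΔT = 53.04 − 19.90 = 33.14 °C
q_cal = C_cal × ΔT = 7.13 × 33.14 = 236.2882 kJ
n = 14.3 / 342.3 = 0.04178 mol
q_rxn = −q_cal = -236.2882 kJ
ΔH = -236.2882 / 0.04178 = -5656 kJ/mol

ΔH = -5660 kJ/mol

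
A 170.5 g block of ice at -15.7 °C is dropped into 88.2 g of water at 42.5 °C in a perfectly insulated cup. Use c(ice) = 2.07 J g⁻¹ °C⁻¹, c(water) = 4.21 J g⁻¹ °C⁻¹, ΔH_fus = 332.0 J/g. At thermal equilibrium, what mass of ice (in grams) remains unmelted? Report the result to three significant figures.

Heat to warm all ice to 0 °C: 170.5×2.07×15.7 = 5541.1 J
Heat released by water cooling to 0 °C: 88.2×4.21×42.5 = 15781 J
15781 J < 5541.1 + 170.5×332.0 = 62147.1 J, so not all ice melts; final T = 0 °C.
Heat left for melting: 15781 − 5541.1 = 10239.9 J
Mass melted = 10239.9 / 332.0 = 30.84 g
Ice remaining = 170.5 − 30.84 = 139.66 g

m_ice remaining = 140 g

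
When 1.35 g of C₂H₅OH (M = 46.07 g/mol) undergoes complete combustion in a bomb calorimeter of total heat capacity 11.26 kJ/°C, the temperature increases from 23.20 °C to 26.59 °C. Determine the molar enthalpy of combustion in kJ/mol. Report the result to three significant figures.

ΔT = 26.59 − 23.20 = 3.39 °C
q_cal = C_cal × ΔT = 11.26 × 3.39 = 38.1714 kJ
n = 1.35 / 46.07 = 0.02930 mol
q_rxn = −q_cal = -38.1714 kJ
ΔH = -38.1714 / 0.02930 = -1303 kJ/mol

ΔH = -1300 kJ/mol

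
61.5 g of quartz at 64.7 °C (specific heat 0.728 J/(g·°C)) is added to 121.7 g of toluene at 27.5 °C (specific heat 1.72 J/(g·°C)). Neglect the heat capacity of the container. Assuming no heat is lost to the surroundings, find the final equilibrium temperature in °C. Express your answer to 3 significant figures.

T_f = 34.1 °C

Heat lost by quartz = heat gained by toluene.
(61.5)(0.728)(64.7 − T) = (121.7)(1.72)(T − 27.5)
44.772 (64.7 − T) = 209.324 (T − 27.5)
2896.7 − 44.772 T = 209.324 T − 5756.4
8653.1 = 254.096 T
T = 34.05 °C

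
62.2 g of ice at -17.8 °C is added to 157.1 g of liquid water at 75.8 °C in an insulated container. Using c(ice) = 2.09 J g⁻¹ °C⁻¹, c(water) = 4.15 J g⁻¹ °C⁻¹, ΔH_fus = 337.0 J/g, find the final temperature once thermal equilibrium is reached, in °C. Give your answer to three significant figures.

T_f = 28.7 °C

Heat to bring ice to 0 °C and melt it: q₁ = 62.2×2.09×17.8 + 62.2×337.0 = 23275 J
Heat the water can supply cooling to 0 °C: 157.1×4.15×75.8 = 49418.9 J > q₁, so all ice melts.
Energy balance: 157.1×4.15×(75.8 − T) = 23275 + 62.2×4.15×(T − 0)
651.965(75.8 − T) = 23275 + 258.13 T
49418.9 − 23275 = 910.095 T
T = 26143.9 / 910.095 = 28.73 °C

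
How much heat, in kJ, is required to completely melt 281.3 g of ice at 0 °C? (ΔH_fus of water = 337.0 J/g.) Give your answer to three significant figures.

q = m × ΔH_fus = 281.3 × 337.0 = 94800 J = 94.8 kJ

q = 94.8 kJ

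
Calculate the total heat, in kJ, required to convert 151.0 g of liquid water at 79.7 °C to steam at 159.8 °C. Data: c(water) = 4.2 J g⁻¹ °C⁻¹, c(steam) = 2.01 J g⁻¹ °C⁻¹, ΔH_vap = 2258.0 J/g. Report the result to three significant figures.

q = 372 kJ

q1 (heat water 79.7→100.0 °C): 151.0 × 4.2 × 20.3 = 12874 J
q2 (vaporize at 100 °C): 151.0 × 2258.0 = 340958 J
q3 (heat steam 100.0→159.8 °C): 151.0 × 2.01 × 59.8 = 18150 J
Total: 12874 + 340958 + 18150 = 371982 J = 372 kJ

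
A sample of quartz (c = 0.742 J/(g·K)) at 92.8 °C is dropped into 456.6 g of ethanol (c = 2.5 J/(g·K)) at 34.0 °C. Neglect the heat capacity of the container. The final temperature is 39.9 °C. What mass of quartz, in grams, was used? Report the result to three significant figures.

q_gained = (456.6 × 2.5) × (39.9 − 34.0) = 6735 J
q_lost = m × 0.742 × (92.8 − 39.9) = 39.2518 m
m = 6735 / 39.2518 = 172 g

m = 172 g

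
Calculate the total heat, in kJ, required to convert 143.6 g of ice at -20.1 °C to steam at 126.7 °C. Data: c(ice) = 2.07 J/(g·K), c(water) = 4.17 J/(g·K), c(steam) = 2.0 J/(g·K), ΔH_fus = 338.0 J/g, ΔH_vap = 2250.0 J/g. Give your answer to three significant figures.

q1 (heat ice -20.1→0.0 °C): 143.6 × 2.07 × 20.1 = 5975 J
q2 (melt at 0 °C): 143.6 × 338.0 = 48537 J
q3 (heat water 0.0→100.0 °C): 143.6 × 4.17 × 100.0 = 59881 J
q4 (vaporize at 100 °C): 143.6 × 2250.0 = 323100 J
q5 (heat steam 100.0→126.7 °C): 143.6 × 2.0 × 26.7 = 7668 J
Total: 5975 + 48537 + 59881 + 323100 + 7668 = 445161 J = 445 kJ

q = 445 kJ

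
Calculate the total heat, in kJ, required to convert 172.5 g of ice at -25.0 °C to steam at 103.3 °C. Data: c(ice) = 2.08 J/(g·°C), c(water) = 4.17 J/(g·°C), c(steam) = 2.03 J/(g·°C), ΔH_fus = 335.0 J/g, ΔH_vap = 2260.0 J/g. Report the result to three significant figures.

q1 (heat ice -25.0→0.0 °C): 172.5 × 2.08 × 25.0 = 8970 J
q2 (melt at 0 °C): 172.5 × 335.0 = 57788 J
q3 (heat water 0.0→100.0 °C): 172.5 × 4.17 × 100.0 = 71933 J
q4 (vaporize at 100 °C): 172.5 × 2260.0 = 389850 J
q5 (heat steam 100.0→103.3 °C): 172.5 × 2.03 × 3.3 = 1156 J
Total: 8970 + 57788 + 71933 + 389850 + 1156 = 529697 J = 530 kJ

q = 530 kJ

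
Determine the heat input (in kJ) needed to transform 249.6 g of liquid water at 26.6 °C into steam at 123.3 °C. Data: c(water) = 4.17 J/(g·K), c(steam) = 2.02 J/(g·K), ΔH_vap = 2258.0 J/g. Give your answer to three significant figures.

q1 (heat water 26.6→100.0 °C): 249.6 × 4.17 × 73.4 = 76397 J
q2 (vaporize at 100 °C): 249.6 × 2258.0 = 563597 J
q3 (heat steam 100.0→123.3 °C): 249.6 × 2.02 × 23.3 = 11748 J
Total: 76397 + 563597 + 11748 = 651742 J = 652 kJ

q = 652 kJ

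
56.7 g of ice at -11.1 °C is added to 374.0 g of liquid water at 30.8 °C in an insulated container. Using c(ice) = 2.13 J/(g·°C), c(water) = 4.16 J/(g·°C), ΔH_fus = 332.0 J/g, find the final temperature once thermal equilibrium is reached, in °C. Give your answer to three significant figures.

Heat to bring ice to 0 °C and melt it: q₁ = 56.7×2.13×11.1 + 56.7×332.0 = 20165 J
Heat the water can supply cooling to 0 °C: 374.0×4.16×30.8 = 47919.9 J > q₁, so all ice melts.
Energy balance: 374.0×4.16×(30.8 − T) = 20165 + 56.7×4.16×(T − 0)
1555.84(30.8 − T) = 20165 + 235.872 T
47919.9 − 20165 = 1791.712 T
T = 27754.9 / 1791.712 = 15.49 °C

T_f = 15.5 °C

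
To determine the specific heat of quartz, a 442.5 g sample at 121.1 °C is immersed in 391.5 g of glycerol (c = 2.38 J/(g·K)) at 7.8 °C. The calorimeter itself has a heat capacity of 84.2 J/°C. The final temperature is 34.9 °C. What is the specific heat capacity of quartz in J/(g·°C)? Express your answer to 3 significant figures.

q_gained = (391.5 × 2.38 + 84.2) × (34.9 − 7.8) = 27530 J
q_lost = 442.5 × c × (121.1 − 34.9) = 38143.5 c
Set equal: c = 27530 / 38143.5 = 0.722 J/(g·°C)

c = 0.722 J/(g·°C)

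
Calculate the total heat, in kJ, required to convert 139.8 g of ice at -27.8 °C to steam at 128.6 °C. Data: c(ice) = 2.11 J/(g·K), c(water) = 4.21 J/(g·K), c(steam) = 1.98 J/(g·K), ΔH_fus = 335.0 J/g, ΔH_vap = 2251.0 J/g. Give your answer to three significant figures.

q1 (heat ice -27.8→0.0 °C): 139.8 × 2.11 × 27.8 = 8200 J
q2 (melt at 0 °C): 139.8 × 335.0 = 46833 J
q3 (heat water 0.0→100.0 °C): 139.8 × 4.21 × 100.0 = 58856 J
q4 (vaporize at 100 °C): 139.8 × 2251.0 = 314690 J
q5 (heat steam 100.0→128.6 °C): 139.8 × 1.98 × 28.6 = 7917 J
Total: 8200 + 46833 + 58856 + 314690 + 7917 = 436496 J = 436 kJ

q = 436 kJ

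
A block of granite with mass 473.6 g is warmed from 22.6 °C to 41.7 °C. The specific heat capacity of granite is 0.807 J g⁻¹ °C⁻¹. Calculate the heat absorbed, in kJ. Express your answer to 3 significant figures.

q = 7.30 kJ

q = m c ΔT = 473.6 × 0.807 × (41.7 − 22.6)
q = 473.6 × 0.807 × 19.1 = 7300 J = 7.30 kJ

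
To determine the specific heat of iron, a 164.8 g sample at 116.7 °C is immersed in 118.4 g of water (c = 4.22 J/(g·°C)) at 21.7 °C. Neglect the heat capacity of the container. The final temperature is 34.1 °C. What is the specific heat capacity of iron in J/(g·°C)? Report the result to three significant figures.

q_gained = (118.4 × 4.22) × (34.1 − 21.7) = 6196 J
q_lost = 164.8 × c × (116.7 − 34.1) = 13612.48 c
Set equal: c = 6196 / 13612.48 = 0.455 J/(g·°C)

c = 0.455 J/(g·°C)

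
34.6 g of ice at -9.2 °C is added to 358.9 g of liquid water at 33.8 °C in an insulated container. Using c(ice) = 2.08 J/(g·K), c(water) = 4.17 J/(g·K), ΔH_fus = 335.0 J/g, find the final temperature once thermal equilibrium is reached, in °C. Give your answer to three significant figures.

T_f = 23.4 °C

Heat to bring ice to 0 °C and melt it: q₁ = 34.6×2.08×9.2 + 34.6×335.0 = 12253 J
Heat the water can supply cooling to 0 °C: 358.9×4.17×33.8 = 50585.5 J > q₁, so all ice melts.
Energy balance: 358.9×4.17×(33.8 − T) = 12253 + 34.6×4.17×(T − 0)
1496.613(33.8 − T) = 12253 + 144.282 T
50585.5 − 12253 = 1640.895 T
T = 38332.5 / 1640.895 = 23.36 °C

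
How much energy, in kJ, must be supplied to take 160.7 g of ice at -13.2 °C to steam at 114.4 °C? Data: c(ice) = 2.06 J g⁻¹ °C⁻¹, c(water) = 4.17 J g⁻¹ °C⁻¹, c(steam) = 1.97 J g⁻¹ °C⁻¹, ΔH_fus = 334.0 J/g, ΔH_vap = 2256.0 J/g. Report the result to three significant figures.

q = 492 kJ

q1 (heat ice -13.2→0.0 °C): 160.7 × 2.06 × 13.2 = 4370 J
q2 (melt at 0 °C): 160.7 × 334.0 = 53674 J
q3 (heat water 0.0→100.0 °C): 160.7 × 4.17 × 100.0 = 67012 J
q4 (vaporize at 100 °C): 160.7 × 2256.0 = 362539 J
q5 (heat steam 100.0→114.4 °C): 160.7 × 1.97 × 14.4 = 4559 J
Total: 4370 + 53674 + 67012 + 362539 + 4559 = 492154 J = 492 kJ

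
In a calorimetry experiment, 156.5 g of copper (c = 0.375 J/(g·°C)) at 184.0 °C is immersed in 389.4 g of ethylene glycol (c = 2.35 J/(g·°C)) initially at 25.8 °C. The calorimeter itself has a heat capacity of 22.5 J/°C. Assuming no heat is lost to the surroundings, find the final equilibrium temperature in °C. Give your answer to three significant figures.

Heat lost by copper = heat gained by ethylene glycol + calorimeter.
(156.5)(0.375)(184.0 − T) = [(389.4)(2.35) + 22.5](T − 25.8)
58.6875 (184.0 − T) = 937.59 (T − 25.8)
10799 − 58.6875 T = 937.59 T − 24190
34989 = 996.2775 T
T = 35.12 °C

T_f = 35.1 °C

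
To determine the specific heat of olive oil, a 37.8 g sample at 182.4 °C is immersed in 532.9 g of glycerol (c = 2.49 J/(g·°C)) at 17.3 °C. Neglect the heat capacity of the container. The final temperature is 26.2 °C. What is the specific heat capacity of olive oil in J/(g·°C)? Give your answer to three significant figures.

q_gained = (532.9 × 2.49) × (26.2 − 17.3) = 11810 J
q_lost = 37.8 × c × (182.4 − 26.2) = 5904.36 c
Set equal: c = 11810 / 5904.36 = 2.00 J/(g·°C)

c = 2.00 J/(g·°C)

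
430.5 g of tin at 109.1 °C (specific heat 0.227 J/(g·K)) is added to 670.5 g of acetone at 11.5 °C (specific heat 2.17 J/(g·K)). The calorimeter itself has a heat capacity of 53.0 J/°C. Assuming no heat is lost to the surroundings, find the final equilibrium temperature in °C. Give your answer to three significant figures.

T_f = 17.4 °C

Heat lost by tin = heat gained by acetone + calorimeter.
(430.5)(0.227)(109.1 − T) = [(670.5)(2.17) + 53.0](T − 11.5)
97.7235 (109.1 − T) = 1507.985 (T − 11.5)
10662 − 97.7235 T = 1507.985 T − 17342
28004 = 1605.7085 T
T = 17.44 °C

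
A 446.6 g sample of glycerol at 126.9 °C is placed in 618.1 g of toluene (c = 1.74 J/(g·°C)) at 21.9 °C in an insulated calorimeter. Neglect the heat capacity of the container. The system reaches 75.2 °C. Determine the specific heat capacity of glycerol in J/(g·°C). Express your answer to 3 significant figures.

c = 2.48 J/(g·°C)

q_gained = (618.1 × 1.74) × (75.2 − 21.9) = 57320 J
q_lost = 446.6 × c × (126.9 − 75.2) = 23089.22 c
Set equal: c = 57320 / 23089.22 = 2.48 J/(g·°C)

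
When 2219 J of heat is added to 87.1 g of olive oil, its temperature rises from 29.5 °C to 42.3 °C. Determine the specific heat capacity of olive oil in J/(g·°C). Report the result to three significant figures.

c = q / (m ΔT) = 2219 / (87.1 × 12.8)
c = 2219 / 1114.88 = 1.99 J/(g·°C)

c = 1.99 J/(g·°C)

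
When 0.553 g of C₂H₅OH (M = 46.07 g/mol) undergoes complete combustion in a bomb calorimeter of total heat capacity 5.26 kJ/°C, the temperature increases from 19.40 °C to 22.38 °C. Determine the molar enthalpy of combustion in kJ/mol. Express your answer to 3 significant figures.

ΔH = -1310 kJ/mol

ΔT = 22.38 − 19.40 = 2.98 °C
q_cal = C_cal × ΔT = 5.26 × 2.98 = 15.6748 kJ
n = 0.553 / 46.07 = 0.01200 mol
q_rxn = −q_cal = -15.6748 kJ
ΔH = -15.6748 / 0.01200 = -1306 kJ/mol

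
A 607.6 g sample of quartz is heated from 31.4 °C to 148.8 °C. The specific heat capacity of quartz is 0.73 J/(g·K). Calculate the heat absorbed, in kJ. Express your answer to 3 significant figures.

q = m c ΔT = 607.6 × 0.73 × (148.8 − 31.4)
q = 607.6 × 0.73 × 117.4 = 52070 J = 52.1 kJ

q = 52.1 kJ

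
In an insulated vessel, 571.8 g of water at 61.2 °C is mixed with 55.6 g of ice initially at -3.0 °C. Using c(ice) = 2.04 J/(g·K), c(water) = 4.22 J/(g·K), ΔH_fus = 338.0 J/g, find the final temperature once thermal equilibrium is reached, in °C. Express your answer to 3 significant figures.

T_f = 48.5 °C

Heat to bring ice to 0 °C and melt it: q₁ = 55.6×2.04×3.0 + 55.6×338.0 = 19133 J
Heat the water can supply cooling to 0 °C: 571.8×4.22×61.2 = 147675 J > q₁, so all ice melts.
Energy balance: 571.8×4.22×(61.2 − T) = 19133 + 55.6×4.22×(T − 0)
2412.996(61.2 − T) = 19133 + 234.632 T
147675 − 19133 = 2647.628 T
T = 128542 / 2647.628 = 48.5499 °C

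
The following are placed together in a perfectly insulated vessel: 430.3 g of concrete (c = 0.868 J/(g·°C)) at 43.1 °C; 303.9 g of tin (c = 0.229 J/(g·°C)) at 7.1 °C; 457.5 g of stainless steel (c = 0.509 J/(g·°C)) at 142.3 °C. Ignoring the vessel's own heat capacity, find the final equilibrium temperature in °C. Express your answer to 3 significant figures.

T_f = 73.6 °C

Σ mᵢcᵢ(T − Tᵢ) = 0  ⇒  T = Σ mᵢcᵢTᵢ / Σ mᵢcᵢ
Σ mᵢcᵢ = 430.3×0.868 + 303.9×0.229 + 457.5×0.509 = 675.9610
Σ mᵢcᵢTᵢ = 373.5004×43.1 + 69.5931×7.1 + 232.8675×142.3 = 49729
T = 49729 / 675.9610 = 73.57 °C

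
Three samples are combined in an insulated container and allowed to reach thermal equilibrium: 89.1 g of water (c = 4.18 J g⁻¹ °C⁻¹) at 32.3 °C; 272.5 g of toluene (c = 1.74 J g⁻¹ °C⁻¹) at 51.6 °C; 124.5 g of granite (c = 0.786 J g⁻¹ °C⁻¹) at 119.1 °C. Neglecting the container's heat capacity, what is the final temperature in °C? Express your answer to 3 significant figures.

Σ mᵢcᵢ(T − Tᵢ) = 0  ⇒  T = Σ mᵢcᵢTᵢ / Σ mᵢcᵢ
Σ mᵢcᵢ = 89.1×4.18 + 272.5×1.74 + 124.5×0.786 = 944.445
Σ mᵢcᵢTᵢ = 372.438×32.3 + 474.15×51.6 + 97.857×119.1 = 48151
T = 48151 / 944.445 = 50.98 °C

T_f = 51.0 °C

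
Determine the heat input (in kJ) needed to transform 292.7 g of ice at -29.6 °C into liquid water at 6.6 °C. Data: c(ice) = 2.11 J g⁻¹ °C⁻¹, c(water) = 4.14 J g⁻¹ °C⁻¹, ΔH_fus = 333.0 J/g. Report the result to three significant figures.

q = 124 kJ

q1 (heat ice -29.6→0.0 °C): 292.7 × 2.11 × 29.6 = 18281 J
q2 (melt at 0 °C): 292.7 × 333.0 = 97469 J
q3 (heat water 0.0→6.6 °C): 292.7 × 4.14 × 6.6 = 7998 J
Total: 18281 + 97469 + 7998 = 123748 J = 124 kJ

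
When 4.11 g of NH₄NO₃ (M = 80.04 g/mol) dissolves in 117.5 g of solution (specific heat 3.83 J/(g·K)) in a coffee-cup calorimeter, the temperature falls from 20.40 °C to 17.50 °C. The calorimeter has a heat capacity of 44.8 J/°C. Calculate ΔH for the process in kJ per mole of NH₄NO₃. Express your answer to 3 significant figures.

|ΔT| = |17.50 − 20.40| = 2.90 °C
|q_surr| = (117.5 × 3.83 + 44.8) × 2.90 = 494.825 × 2.90 = 1435 J
n(NH₄NO₃) = 4.11 / 80.04 = 0.05135 mol
Temperature fell, so q_rxn = +|q_surr| = 1.435 kJ
ΔH = q_rxn / n = 27.945 kJ/mol

ΔH = 27.9 kJ/mol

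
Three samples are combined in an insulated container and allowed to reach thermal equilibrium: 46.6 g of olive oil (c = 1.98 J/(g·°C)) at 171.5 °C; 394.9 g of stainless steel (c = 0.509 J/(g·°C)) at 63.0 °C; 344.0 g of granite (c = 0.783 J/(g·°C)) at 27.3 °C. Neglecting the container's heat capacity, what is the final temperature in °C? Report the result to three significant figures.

T_f = 63.7 °C

Σ mᵢcᵢ(T − Tᵢ) = 0  ⇒  T = Σ mᵢcᵢTᵢ / Σ mᵢcᵢ
Σ mᵢcᵢ = 46.6×1.98 + 394.9×0.509 + 344.0×0.783 = 562.6241
Σ mᵢcᵢTᵢ = 92.268×171.5 + 201.0041×63.0 + 269.352×27.3 = 35841
T = 35841 / 562.6241 = 63.70 °C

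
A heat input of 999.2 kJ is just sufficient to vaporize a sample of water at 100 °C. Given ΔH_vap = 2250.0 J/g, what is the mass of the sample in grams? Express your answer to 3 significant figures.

m = q / ΔH_vap = 999200 J / 2250.0 J/g = 444 g

m = 444 g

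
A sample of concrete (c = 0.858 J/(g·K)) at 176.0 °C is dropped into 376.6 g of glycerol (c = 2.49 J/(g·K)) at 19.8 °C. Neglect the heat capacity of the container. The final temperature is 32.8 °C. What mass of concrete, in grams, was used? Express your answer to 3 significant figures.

q_gained = (376.6 × 2.49) × (32.8 − 19.8) = 12190 J
q_lost = m × 0.858 × (176.0 − 32.8) = 122.8656 m
m = 12190 / 122.8656 = 99.2 g

m = 99.2 g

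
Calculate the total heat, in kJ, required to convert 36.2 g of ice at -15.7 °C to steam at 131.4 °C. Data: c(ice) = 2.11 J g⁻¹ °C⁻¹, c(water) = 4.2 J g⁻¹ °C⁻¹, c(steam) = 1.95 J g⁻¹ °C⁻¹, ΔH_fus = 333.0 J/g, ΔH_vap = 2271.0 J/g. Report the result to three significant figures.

q1 (heat ice -15.7→0.0 °C): 36.2 × 2.11 × 15.7 = 1199 J
q2 (melt at 0 °C): 36.2 × 333.0 = 12055 J
q3 (heat water 0.0→100.0 °C): 36.2 × 4.2 × 100.0 = 15204 J
q4 (vaporize at 100 °C): 36.2 × 2271.0 = 82210 J
q5 (heat steam 100.0→131.4 °C): 36.2 × 1.95 × 31.4 = 2217 J
Total: 1199 + 12055 + 15204 + 82210 + 2217 = 112885 J = 113 kJ

q = 113 kJ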